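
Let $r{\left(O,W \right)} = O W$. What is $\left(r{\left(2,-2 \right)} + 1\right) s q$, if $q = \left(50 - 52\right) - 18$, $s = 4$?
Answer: $240$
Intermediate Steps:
$q = -20$ ($q = -2 - 18 = -20$)
$\left(r{\left(2,-2 \right)} + 1\right) s q = \left(2 \left(-2\right) + 1\right) 4 \left(-20\right) = \left(-4 + 1\right) 4 \left(-20\right) = \left(-3\right) 4 \left(-20\right) = \left(-12\right) \left(-20\right) = 240$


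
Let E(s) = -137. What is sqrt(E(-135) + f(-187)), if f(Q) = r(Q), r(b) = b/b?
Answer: 2*I*sqrt(34) ≈ 11.662*I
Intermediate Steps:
r(b) = 1
f(Q) = 1
sqrt(E(-135) + f(-187)) = sqrt(-137 + 1) = sqrt(-136) = 2*I*sqrt(34)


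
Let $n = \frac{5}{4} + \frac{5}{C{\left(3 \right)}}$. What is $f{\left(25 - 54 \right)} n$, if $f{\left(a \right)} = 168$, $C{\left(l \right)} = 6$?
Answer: $350$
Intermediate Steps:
$n = \frac{25}{12}$ ($n = \frac{5}{4} + \frac{5}{6} = \frac{25}{12} \approx 2.0833$)
$f{\left(25 - 54 \right)} n = 168 \cdot \frac{25}{12} = 350$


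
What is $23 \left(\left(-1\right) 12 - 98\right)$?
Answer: $-2530$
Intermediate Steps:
$23 \left(\left(-1\right) 12 - 98\right) = 23 \left(-12 - 98\right) = 23 \left(-110\right) = -2530$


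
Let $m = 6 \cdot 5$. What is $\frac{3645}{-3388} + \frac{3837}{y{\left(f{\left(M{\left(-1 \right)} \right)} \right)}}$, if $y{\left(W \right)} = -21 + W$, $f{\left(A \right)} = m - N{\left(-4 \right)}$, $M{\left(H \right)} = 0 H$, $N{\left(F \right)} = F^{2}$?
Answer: $- \frac{1860753}{3388} \approx -549.22$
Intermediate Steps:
$m = 30$
$M{\left(H \right)} = 0$
$f{\left(A \right)} = 14$ ($f{\left(A \right)} = 30 - \left(-4\right)^{2} = 30 - 16 = 14$)
$\frac{3645}{-3388} + \frac{3837}{y{\left(f{\left(M{\left(-1 \right)} \right)} \right)}} = \frac{3645}{-3388} + \frac{3837}{-21 + 14} = 3645 \left(- \frac{1}{3388}\right) + \frac{3837}{-7} = - \frac{3645}{3388} + 3837 \left(- \frac{1}{7}\right) = - \frac{3645}{3388} - \frac{3837}{7} = - \frac{1860753}{3388}$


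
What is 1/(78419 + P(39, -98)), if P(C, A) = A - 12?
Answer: 1/78309 ≈ 1.2770e-5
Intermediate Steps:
P(C, A) = -12 + A
1/(78419 + P(39, -98)) = 1/(78419 + (-12 - 98)) = 1/(78419 - 110) = 1/78309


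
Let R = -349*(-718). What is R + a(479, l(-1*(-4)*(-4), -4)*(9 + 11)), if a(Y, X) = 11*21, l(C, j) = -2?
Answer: 250813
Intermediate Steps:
a(Y, X) = 231
R = 250582
R + a(479, l(-1*(-4)*(-4), -4)*(9 + 11)) = 250582 + 231 = 250813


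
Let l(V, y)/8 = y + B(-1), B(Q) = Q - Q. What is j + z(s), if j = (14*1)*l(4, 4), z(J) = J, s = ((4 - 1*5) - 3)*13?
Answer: 396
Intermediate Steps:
s = -52 (s = ((4 - 5) - 3)*13 = (-1 - 3)*13 = -4*13 = -52)
B(Q) = 0
l(V, y) = 8*y (l(V, y) = 8*(y + 0) = 8*y)
j = 448 (j = (14*1)*(8*4) = 14*32 = 448)
j + z(s) = 448 - 52 = 396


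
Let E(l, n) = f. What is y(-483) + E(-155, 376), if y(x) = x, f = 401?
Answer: -82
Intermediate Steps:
E(l, n) = 401
y(-483) + E(-155, 376) = -483 + 401 = -82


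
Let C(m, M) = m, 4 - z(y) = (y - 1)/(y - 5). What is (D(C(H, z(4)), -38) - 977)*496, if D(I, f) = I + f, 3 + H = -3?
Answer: -506416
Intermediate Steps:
H = -6 (H = -3 - 3 = -6)
z(y) = 4 - (-1 + y)/(-5 + y) (z(y) = 4 - (y - 1)/(y - 5) = 4 - (-1 + y)/(-5 + y))
(D(C(H, z(4)), -38) - 977)*496 = ((-6 - 38) - 977)*496 = (-44 - 977)*496 = -1021*496 = -506416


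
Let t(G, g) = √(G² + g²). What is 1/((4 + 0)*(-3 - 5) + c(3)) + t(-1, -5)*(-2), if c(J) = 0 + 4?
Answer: -1/28 - 2*√26 ≈ -10.234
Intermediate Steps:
c(J) = 4
1/((4 + 0)*(-3 - 5) + c(3)) + t(-1, -5)*(-2) = 1/((4 + 0)*(-3 - 5) + 4) + √((-1)² + (-5)²)*(-2) = 1/(4*(-8) + 4) + √(1 + 25)*(-2) = 1/(-32 + 4) + √26*(-2) = 1/(-28) - 2*√26 = -1/28 - 2*√26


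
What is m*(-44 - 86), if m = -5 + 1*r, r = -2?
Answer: 910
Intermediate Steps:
m = -7 (m = -5 + 1*(-2) = -5 - 2 = -7)
m*(-44 - 86) = -7*(-44 - 86) = -7*(-130) = 910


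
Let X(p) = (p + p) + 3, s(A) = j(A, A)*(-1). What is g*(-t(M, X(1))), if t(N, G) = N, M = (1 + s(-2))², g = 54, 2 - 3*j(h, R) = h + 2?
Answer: -6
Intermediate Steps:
j(h, R) = -h/3 (j(h, R) = ⅔ - (h + 2)/3 = ⅔ - (2 + h)/3 = ⅔ + (-⅔ - h/3) = -h/3)
s(A) = A/3 (s(A) = -A/3*(-1) = A/3)
X(p) = 3 + 2*p (X(p) = 2*p + 3 = 3 + 2*p)
M = ⅑ (M = (1 + (⅓)*(-2))² = (1 - ⅔)² = (⅓)² = ⅑ ≈ 0.11111)
g*(-t(M, X(1))) = 54*(-1*⅑) = 54*(-⅑) = -6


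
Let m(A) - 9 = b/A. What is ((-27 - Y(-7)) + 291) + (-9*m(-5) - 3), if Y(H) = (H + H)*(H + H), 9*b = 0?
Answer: -16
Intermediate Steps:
b = 0 (b = (⅑)*0 = 0)
Y(H) = 4*H² (Y(H) = (2*H)*(2*H) = 4*H²)
m(A) = 9 (m(A) = 9 + 0/A = 9 + 0 = 9)
((-27 - Y(-7)) + 291) + (-9*m(-5) - 3) = ((-27 - 4*(-7)²) + 291) + (-9*9 - 3) = ((-27 - 4*49) + 291) + (-81 - 3) = ((-27 - 1*196) + 291) - 84 = ((-27 - 196) + 291) - 84 = (-223 + 291) - 84 = 68 - 84 = -16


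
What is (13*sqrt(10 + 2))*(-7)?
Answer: -182*sqrt(3) ≈ -315.23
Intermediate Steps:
(13*sqrt(10 + 2))*(-7) = (13*sqrt(12))*(-7) = (13*(2*sqrt(3)))*(-7) = (26*sqrt(3))*(-7) = -182*sqrt(3)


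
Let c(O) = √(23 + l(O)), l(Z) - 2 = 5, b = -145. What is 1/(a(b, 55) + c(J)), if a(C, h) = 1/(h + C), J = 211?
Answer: 90/242999 + 8100*√30/242999 ≈ 0.18295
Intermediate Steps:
l(Z) = 7 (l(Z) = 2 + 5 = 7)
a(C, h) = 1/(C + h)
c(O) = √30 (c(O) = √(23 + 7) = √30)
1/(a(b, 55) + c(J)) = 1/(1/(-145 + 55) + √30) = 1/(1/(-90) + √30) = 1/(-1/90 + √30)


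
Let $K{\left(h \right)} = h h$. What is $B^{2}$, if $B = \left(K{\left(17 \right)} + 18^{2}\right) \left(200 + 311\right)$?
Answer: $98121177049$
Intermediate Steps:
$K{\left(h \right)} = h^{2}$
$B = 313243$ ($B = \left(17^{2} + 18^{2}\right) \left(200 + 311\right) = \left(289 + 324\right) 511 = 613 \cdot 511 = 313243$)
$B^{2} = 313243^{2} = 98121177049$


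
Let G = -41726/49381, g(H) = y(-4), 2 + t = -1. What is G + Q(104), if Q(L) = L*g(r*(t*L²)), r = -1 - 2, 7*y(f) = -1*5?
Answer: -25970202/345667 ≈ -75.131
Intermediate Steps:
t = -3 (t = -2 - 1 = -3)
y(f) = -5/7 (y(f) = (-1*5)/7 = (⅐)*(-5) = -5/7)
r = -3
g(H) = -5/7
Q(L) = -5*L/7 (Q(L) = L*(-5/7) = -5*L/7)
G = -41726/49381 (G = -41726*1/49381 = -41726/49381 ≈ -0.84498)
G + Q(104) = -41726/49381 - 5/7*104 = -41726/49381 - 520/7 = -25970202/345667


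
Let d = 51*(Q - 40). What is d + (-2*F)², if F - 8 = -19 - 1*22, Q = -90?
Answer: -2274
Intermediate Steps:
F = -33 (F = 8 + (-19 - 1*22) = 8 + (-19 - 22) = 8 - 41 = -33)
d = -6630 (d = 51*(-90 - 40) = 51*(-130) = -6630)
d + (-2*F)² = -6630 + (-2*(-33))² = -6630 + 66² = -6630 + 4356 = -2274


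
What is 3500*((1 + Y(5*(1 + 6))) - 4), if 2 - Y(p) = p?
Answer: -126000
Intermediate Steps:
Y(p) = 2 - p
3500*((1 + Y(5*(1 + 6))) - 4) = 3500*((1 + (2 - 5*(1 + 6))) - 4) = 3500*((1 + (2 - 5*7)) - 4) = 3500*((1 + (2 - 1*35)) - 4) = 3500*((1 + (2 - 35)) - 4) = 3500*((1 - 33) - 4) = 3500*(-32 - 4) = 3500*(-36) = -126000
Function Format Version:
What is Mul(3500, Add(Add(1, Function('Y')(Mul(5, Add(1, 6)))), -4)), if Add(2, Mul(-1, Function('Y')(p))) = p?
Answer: -126000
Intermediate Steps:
Function('Y')(p) = Add(2, Mul(-1, p))
Mul(3500, Add(Add(1, Function('Y')(Mul(5, Add(1, 6)))), -4)) = Mul(3500, Add(Add(1, Add(2, Mul(-1, Mul(5, Add(1, 6))))), -4)) = Mul(3500, Add(Add(1, Add(2, Mul(-1, Mul(5, 7)))), -4)) = Mul(3500, Add(Add(1, Add(2, Mul(-1, 35))), -4)) = Mul(3500, Add(Add(1, Add(2, -35)), -4)) = Mul(3500, Add(Add(1, -33), -4)) = Mul(3500, Add(-32, -4)) = Mul(3500, -36) = -126000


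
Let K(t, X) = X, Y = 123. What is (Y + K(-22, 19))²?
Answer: 20164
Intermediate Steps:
(Y + K(-22, 19))² = (123 + 19)² = 142² = 20164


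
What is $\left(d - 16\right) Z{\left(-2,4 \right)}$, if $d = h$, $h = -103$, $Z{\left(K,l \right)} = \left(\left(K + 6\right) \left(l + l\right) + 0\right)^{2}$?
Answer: $-121856$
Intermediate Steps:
$Z{\left(K,l \right)} = 4 l^{2} \left(6 + K\right)^{2}$ ($Z{\left(K,l \right)} = \left(\left(6 + K\right) 2 l + 0\right)^{2} = \left(2 l \left(6 + K\right) + 0\right)^{2} = \left(2 l \left(6 + K\right)\right)^{2} = 4 l^{2} \left(6 + K\right)^{2}$)
$d = -103$
$\left(d - 16\right) Z{\left(-2,4 \right)} = \left(-103 - 16\right) 4 \cdot 4^{2} \left(6 - 2\right)^{2} = - 119 \cdot 4 \cdot 16 \cdot 4^{2} = - 119 \cdot 4 \cdot 16 \cdot 16 = \left(-119\right) 1024 = -121856$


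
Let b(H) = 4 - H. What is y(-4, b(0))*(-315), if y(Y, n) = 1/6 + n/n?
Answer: -735/2 ≈ -367.50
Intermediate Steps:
y(Y, n) = 7/6 (y(Y, n) = 1*(1/6) + 1 = 1/6 + 1 = 7/6)
y(-4, b(0))*(-315) = (7/6)*(-315) = -735/2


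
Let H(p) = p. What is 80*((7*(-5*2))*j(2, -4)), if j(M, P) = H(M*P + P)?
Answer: 67200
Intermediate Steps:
j(M, P) = P + M*P (j(M, P) = M*P + P = P + M*P)
80*((7*(-5*2))*j(2, -4)) = 80*((7*(-5*2))*(-4*(1 + 2))) = 80*((7*(-10))*(-4*3)) = 80*(-70*(-12)) = 80*840 = 67200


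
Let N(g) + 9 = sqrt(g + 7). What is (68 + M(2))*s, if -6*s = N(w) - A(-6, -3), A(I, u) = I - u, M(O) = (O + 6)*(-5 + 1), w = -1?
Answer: 36 - 6*sqrt(6) ≈ 21.303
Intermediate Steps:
M(O) = -24 - 4*O (M(O) = (6 + O)*(-4) = -24 - 4*O)
N(g) = -9 + sqrt(7 + g) (N(g) = -9 + sqrt(g + 7) = -9 + sqrt(7 + g))
s = 1 - sqrt(6)/6 (s = -((-9 + sqrt(7 - 1)) - (-6 - 1*(-3)))/6 = -((-9 + sqrt(6)) - (-6 + 3))/6 = -((-9 + sqrt(6)) - 1*(-3))/6 = -((-9 + sqrt(6)) + 3)/6 = -(-6 + sqrt(6))/6 = 1 - sqrt(6)/6 ≈ 0.59175)
(68 + M(2))*s = (68 + (-24 - 4*2))*(1 - sqrt(6)/6) = (68 + (-24 - 8))*(1 - sqrt(6)/6) = (68 - 32)*(1 - sqrt(6)/6) = 36*(1 - sqrt(6)/6) = 36 - 6*sqrt(6)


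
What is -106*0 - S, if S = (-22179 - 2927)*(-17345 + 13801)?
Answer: -88975664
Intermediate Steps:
S = 88975664 (S = -25106*(-3544) = 88975664)
-106*0 - S = -106*0 - 1*88975664 = 0 - 88975664 = -88975664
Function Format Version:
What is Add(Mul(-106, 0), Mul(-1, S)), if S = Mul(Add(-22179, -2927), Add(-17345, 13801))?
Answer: -88975664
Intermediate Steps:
S = 88975664 (S = Mul(-25106, -3544) = 88975664)
Add(Mul(-106, 0), Mul(-1, S)) = Add(Mul(-106, 0), Mul(-1, 88975664)) = Add(0, -88975664) = -88975664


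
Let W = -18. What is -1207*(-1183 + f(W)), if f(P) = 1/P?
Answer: 25703065/18 ≈ 1.4279e+6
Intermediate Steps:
-1207*(-1183 + f(W)) = -1207*(-1183 + 1/(-18)) = -1207*(-1183 - 1/18) = -1207*(-21295/18) = 25703065/18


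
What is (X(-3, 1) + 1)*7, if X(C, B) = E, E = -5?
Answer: -28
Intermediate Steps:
X(C, B) = -5
(X(-3, 1) + 1)*7 = (-5 + 1)*7 = -4*7 = -28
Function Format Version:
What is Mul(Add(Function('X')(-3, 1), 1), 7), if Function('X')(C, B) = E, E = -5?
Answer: -28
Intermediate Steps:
Function('X')(C, B) = -5
Mul(Add(Function('X')(-3, 1), 1), 7) = Mul(Add(-5, 1), 7) = Mul(-4, 7) = -28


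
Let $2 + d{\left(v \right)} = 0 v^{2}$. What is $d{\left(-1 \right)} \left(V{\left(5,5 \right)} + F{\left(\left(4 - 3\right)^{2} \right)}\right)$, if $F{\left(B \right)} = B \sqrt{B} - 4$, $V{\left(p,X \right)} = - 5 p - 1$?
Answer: $58$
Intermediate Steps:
$d{\left(v \right)} = -2$ ($d{\left(v \right)} = -2 + 0 v^{2} = -2 + 0 = -2$)
$V{\left(p,X \right)} = -1 - 5 p$
$F{\left(B \right)} = -4 + B^{\frac{3}{2}}$ ($F{\left(B \right)} = B^{\frac{3}{2}} - 4 = -4 + B^{\frac{3}{2}}$)
$d{\left(-1 \right)} \left(V{\left(5,5 \right)} + F{\left(\left(4 - 3\right)^{2} \right)}\right) = - 2 \left(\left(-1 - 25\right) - \left(4 - \left(\left(4 - 3\right)^{2}\right)^{\frac{3}{2}}\right)\right) = - 2 \left(\left(-1 - 25\right) - \left(4 - \left(1^{2}\right)^{\frac{3}{2}}\right)\right) = - 2 \left(-26 - \left(4 - 1^{\frac{3}{2}}\right)\right) = - 2 \left(-26 + \left(-4 + 1\right)\right) = - 2 \left(-26 - 3\right) = \left(-2\right) \left(-29\right) = 58$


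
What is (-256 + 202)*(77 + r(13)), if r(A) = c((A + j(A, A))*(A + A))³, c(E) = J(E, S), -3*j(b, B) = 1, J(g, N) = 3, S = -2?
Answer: -5616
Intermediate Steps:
j(b, B) = -⅓ (j(b, B) = -⅓*1 = -⅓)
c(E) = 3
r(A) = 27 (r(A) = 3³ = 27)
(-256 + 202)*(77 + r(13)) = (-256 + 202)*(77 + 27) = -54*104 = -5616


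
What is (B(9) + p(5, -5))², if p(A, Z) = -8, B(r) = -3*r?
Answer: 1225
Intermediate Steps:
(B(9) + p(5, -5))² = (-3*9 - 8)² = (-27 - 8)² = (-35)² = 1225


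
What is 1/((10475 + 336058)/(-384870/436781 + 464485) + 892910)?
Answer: 202877837915/181151801611712923 ≈ 1.1199e-6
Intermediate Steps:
1/((10475 + 336058)/(-384870/436781 + 464485) + 892910) = 1/(346533/(-384870*1/436781 + 464485) + 892910) = 1/(346533/(-384870/436781 + 464485) + 892910) = 1/(346533/(202877837915/436781) + 892910) = 1/(346533*(436781/202877837915) + 892910) = 1/(151359030273/202877837915 + 892910) = 1/(181151801611712923/202877837915) = 202877837915/181151801611712923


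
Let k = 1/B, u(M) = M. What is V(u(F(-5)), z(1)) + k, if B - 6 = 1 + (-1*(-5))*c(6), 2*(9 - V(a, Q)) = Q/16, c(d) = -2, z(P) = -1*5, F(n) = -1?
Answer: 847/96 ≈ 8.8229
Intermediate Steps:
z(P) = -5
V(a, Q) = 9 - Q/32 (V(a, Q) = 9 - Q/(2*16) = 9 - Q/32)
B = -3 (B = 6 + (1 - 1*(-5)*(-2)) = 6 + (1 + 5*(-2)) = 6 + (1 - 10) = 6 - 9 = -3)
k = -⅓ (k = 1/(-3) = -⅓ ≈ -0.33333)
V(u(F(-5)), z(1)) + k = (9 - 1/32*(-5)) - ⅓ = (9 + 5/32) - ⅓ = 293/32 - ⅓ = 847/96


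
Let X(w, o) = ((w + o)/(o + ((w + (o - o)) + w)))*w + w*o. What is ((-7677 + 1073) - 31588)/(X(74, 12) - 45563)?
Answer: 1527680/1785409 ≈ 0.85565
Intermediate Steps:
X(w, o) = o*w + w*(o + w)/(o + 2*w) (X(w, o) = ((o + w)/(o + ((w + 0) + w)))*w + o*w = ((o + w)/(o + (w + w)))*w + o*w = ((o + w)/(o + 2*w))*w + o*w = w*(o + w)/(o + 2*w) + o*w = o*w + w*(o + w)/(o + 2*w))
((-7677 + 1073) - 31588)/(X(74, 12) - 45563) = ((-7677 + 1073) - 31588)/(74*(12 + 74 + 12² + 2*12*74)/(12 + 2*74) - 45563) = (-6604 - 31588)/(74*(12 + 74 + 144 + 1776)/(12 + 148) - 45563) = -38192/(74*2006/160 - 45563) = -38192/(74*(1/160)*2006 - 45563) = -38192/(37111/40 - 45563) = -38192/(-1785409/40) = -38192*(-40/1785409) = 1527680/1785409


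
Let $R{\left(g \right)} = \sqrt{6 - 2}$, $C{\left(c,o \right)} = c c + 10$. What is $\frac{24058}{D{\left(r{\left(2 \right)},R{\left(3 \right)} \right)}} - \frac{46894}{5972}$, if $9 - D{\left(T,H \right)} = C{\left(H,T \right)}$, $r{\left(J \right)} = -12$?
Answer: $- \frac{71954423}{14930} \approx -4819.5$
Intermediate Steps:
$C{\left(c,o \right)} = 10 + c^{2}$ ($C{\left(c,o \right)} = c^{2} + 10 = 10 + c^{2}$)
$R{\left(g \right)} = 2$ ($R{\left(g \right)} = \sqrt{4} = 2$)
$D{\left(T,H \right)} = -1 - H^{2}$ ($D{\left(T,H \right)} = 9 - \left(10 + H^{2}\right) = -1 - H^{2}$)
$\frac{24058}{D{\left(r{\left(2 \right)},R{\left(3 \right)} \right)}} - \frac{46894}{5972} = \frac{24058}{-1 - 2^{2}} - \frac{46894}{5972} = \frac{24058}{-1 - 4} - \frac{23447}{2986} = \frac{24058}{-5} - \frac{23447}{2986} = 24058 \left(- \frac{1}{5}\right) - \frac{23447}{2986} = - \frac{24058}{5} - \frac{23447}{2986} = - \frac{71954423}{14930}$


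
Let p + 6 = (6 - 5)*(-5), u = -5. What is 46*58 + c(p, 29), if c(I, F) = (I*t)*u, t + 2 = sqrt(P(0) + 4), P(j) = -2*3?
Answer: 2558 + 55*I*sqrt(2) ≈ 2558.0 + 77.782*I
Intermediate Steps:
P(j) = -6
p = -11 (p = -6 + (6 - 5)*(-5) = -6 + 1*(-5) = -6 - 5 = -11)
t = -2 + I*sqrt(2) (t = -2 + sqrt(-6 + 4) = -2 + sqrt(-2) = -2 + I*sqrt(2) ≈ -2.0 + 1.4142*I)
c(I, F) = -5*I*(-2 + I*sqrt(2)) (c(I, F) = (I*(-2 + I*sqrt(2)))*(-5) = -5*I*(-2 + I*sqrt(2)))
46*58 + c(p, 29) = 46*58 + 5*(-11)*(2 - I*sqrt(2)) = 2668 + (-110 + 55*I*sqrt(2)) = 2558 + 55*I*sqrt(2)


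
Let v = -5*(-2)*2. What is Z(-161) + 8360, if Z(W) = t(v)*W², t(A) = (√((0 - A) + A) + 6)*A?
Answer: 3118880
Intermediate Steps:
v = 20 (v = 10*2 = 20)
t(A) = 6*A (t(A) = (√(-A + A) + 6)*A = (√0 + 6)*A = (0 + 6)*A = 6*A)
Z(W) = 120*W² (Z(W) = (6*20)*W² = 120*W²)
Z(-161) + 8360 = 120*(-161)² + 8360 = 120*25921 + 8360 = 3110520 + 8360 = 3118880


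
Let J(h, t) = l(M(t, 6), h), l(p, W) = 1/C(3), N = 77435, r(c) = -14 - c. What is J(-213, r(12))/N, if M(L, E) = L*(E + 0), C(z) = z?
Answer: 1/232305 ≈ 4.3047e-6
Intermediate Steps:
M(L, E) = E*L (M(L, E) = L*E = E*L)
l(p, W) = 1/3
J(h, t) = 1/3
J(-213, r(12))/N = (1/3)/77435 = (1/3)*(1/77435) = 1/232305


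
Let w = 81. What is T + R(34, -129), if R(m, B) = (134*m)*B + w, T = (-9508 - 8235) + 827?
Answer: -604559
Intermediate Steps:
T = -16916 (T = -17743 + 827 = -16916)
R(m, B) = 81 + 134*B*m (R(m, B) = (134*m)*B + 81 = 134*B*m + 81 = 81 + 134*B*m)
T + R(34, -129) = -16916 + (81 + 134*(-129)*34) = -16916 + (81 - 587724) = -16916 - 587643 = -604559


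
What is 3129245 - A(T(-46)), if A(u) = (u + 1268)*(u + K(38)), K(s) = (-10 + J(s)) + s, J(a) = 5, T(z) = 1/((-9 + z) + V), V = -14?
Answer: 14699205929/4761 ≈ 3.0874e+6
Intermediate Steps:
T(z) = 1/(-23 + z) (T(z) = 1/((-9 + z) - 14) = 1/(-23 + z))
K(s) = -5 + s (K(s) = (-10 + 5) + s = -5 + s)
A(u) = (33 + u)*(1268 + u) (A(u) = (u + 1268)*(u + (-5 + 38)) = (1268 + u)*(u + 33) = (1268 + u)*(33 + u) = (33 + u)*(1268 + u))
3129245 - A(T(-46)) = 3129245 - (41844 + (1/(-23 - 46))**2 + 1301/(-23 - 46)) = 3129245 - (41844 + (1/(-69))**2 + 1301/(-69)) = 3129245 - (41844 + (-1/69)**2 + 1301*(-1/69)) = 3129245 - (41844 + 1/4761 - 1301/69) = 3129245 - 1*199129516/4761 = 3129245 - 199129516/4761 = 14699205929/4761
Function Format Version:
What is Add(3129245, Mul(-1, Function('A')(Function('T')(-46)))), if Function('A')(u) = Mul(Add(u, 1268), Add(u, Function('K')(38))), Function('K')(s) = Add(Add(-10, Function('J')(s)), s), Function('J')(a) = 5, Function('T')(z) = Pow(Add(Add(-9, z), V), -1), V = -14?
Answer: Rational(14699205929, 4761) ≈ 3.0874e+6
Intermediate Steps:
Function('T')(z) = Pow(Add(-23, z), -1) (Function('T')(z) = Pow(Add(Add(-9, z), -14), -1) = Pow(Add(-23, z), -1))
Function('K')(s) = Add(-5, s) (Function('K')(s) = Add(Add(-10, 5), s) = Add(-5, s))
Function('A')(u) = Mul(Add(33, u), Add(1268, u)) (Function('A')(u) = Mul(Add(u, 1268), Add(u, Add(-5, 38))) = Mul(Add(1268, u), Add(u, 33)) = Mul(Add(1268, u), Add(33, u)) = Mul(Add(33, u), Add(1268, u)))
Add(3129245, Mul(-1, Function('A')(Function('T')(-46)))) = Add(3129245, Mul(-1, Add(41844, Pow(Pow(Add(-23, -46), -1), 2), Mul(1301, Pow(Add(-23, -46), -1))))) = Add(3129245, Mul(-1, Add(41844, Pow(Pow(-69, -1), 2), Mul(1301, Pow(-69, -1))))) = Add(3129245, Mul(-1, Add(41844, Pow(Rational(-1, 69), 2), Mul(1301, Rational(-1, 69))))) = Add(3129245, Mul(-1, Add(41844, Rational(1, 4761), Rational(-1301, 69)))) = Add(3129245, Mul(-1, Rational(199129516, 4761))) = Add(3129245, Rational(-199129516, 4761)) = Rational(14699205929, 4761)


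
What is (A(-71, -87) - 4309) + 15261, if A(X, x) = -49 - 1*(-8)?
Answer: 10911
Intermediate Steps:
A(X, x) = -41 (A(X, x) = -49 + 8 = -41)
(A(-71, -87) - 4309) + 15261 = (-41 - 4309) + 15261 = -4350 + 15261 = 10911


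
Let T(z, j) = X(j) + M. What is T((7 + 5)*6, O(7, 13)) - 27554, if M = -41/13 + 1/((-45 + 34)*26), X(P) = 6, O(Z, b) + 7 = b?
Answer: -7879631/286 ≈ -27551.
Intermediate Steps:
O(Z, b) = -7 + b
M = -903/286 (M = -41*1/13 + (1/26)/(-11) = -41/13 - 1/11*1/26 = -41/13 - 1/286 = -903/286 ≈ -3.1573)
T(z, j) = 813/286 (T(z, j) = 6 - 903/286 = 813/286)
T((7 + 5)*6, O(7, 13)) - 27554 = 813/286 - 27554 = -7879631/286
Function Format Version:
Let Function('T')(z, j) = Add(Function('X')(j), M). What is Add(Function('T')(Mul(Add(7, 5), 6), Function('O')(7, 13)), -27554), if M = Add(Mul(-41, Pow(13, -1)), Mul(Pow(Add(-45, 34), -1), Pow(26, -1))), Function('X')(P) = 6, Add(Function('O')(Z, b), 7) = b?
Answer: Rational(-7879631, 286) ≈ -27551.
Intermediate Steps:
Function('O')(Z, b) = Add(-7, b)
M = Rational(-903, 286) (M = Add(Mul(-41, Rational(1, 13)), Mul(Pow(-11, -1), Rational(1, 26))) = Add(Rational(-41, 13), Mul(Rational(-1, 11), Rational(1, 26))) = Add(Rational(-41, 13), Rational(-1, 286)) = Rational(-903, 286) ≈ -3.1573)
Function('T')(z, j) = Rational(813, 286) (Function('T')(z, j) = Add(6, Rational(-903, 286)) = Rational(813, 286))
Add(Function('T')(Mul(Add(7, 5), 6), Function('O')(7, 13)), -27554) = Add(Rational(813, 286), -27554) = Rational(-7879631, 286)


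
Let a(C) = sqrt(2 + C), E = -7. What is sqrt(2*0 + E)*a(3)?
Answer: I*sqrt(35) ≈ 5.9161*I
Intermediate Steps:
sqrt(2*0 + E)*a(3) = sqrt(2*0 - 7)*sqrt(2 + 3) = sqrt(0 - 7)*sqrt(5) = sqrt(-7)*sqrt(5) = (I*sqrt(7))*sqrt(5) = I*sqrt(35)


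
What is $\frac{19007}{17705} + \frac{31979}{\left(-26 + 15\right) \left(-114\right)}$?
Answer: $\frac{590022973}{22202070} \approx 26.575$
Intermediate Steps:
$\frac{19007}{17705} + \frac{31979}{\left(-26 + 15\right) \left(-114\right)} = 19007 \cdot \frac{1}{17705} + \frac{31979}{\left(-11\right) \left(-114\right)} = \frac{19007}{17705} + \frac{31979}{1254} = \frac{590022973}{22202070}$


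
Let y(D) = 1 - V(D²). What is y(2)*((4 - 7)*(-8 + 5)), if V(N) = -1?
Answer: 18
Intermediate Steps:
y(D) = 2 (y(D) = 1 - 1*(-1) = 1 + 1 = 2)
y(2)*((4 - 7)*(-8 + 5)) = 2*((4 - 7)*(-8 + 5)) = 2*(-3*(-3)) = 2*9 = 18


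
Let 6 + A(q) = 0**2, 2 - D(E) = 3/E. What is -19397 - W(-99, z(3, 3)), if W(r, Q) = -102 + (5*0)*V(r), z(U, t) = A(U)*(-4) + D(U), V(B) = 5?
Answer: -19295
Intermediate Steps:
D(E) = 2 - 3/E
A(q) = -6 (A(q) = -6 + 0**2 = -6 + 0 = -6)
z(U, t) = 26 - 3/U (z(U, t) = -6*(-4) + (2 - 3/U) = 24 + (2 - 3/U) = 26 - 3/U)
W(r, Q) = -102 (W(r, Q) = -102 + (5*0)*5 = -102 + 0*5 = -102 + 0 = -102)
-19397 - W(-99, z(3, 3)) = -19397 - 1*(-102) = -19397 + 102 = -19295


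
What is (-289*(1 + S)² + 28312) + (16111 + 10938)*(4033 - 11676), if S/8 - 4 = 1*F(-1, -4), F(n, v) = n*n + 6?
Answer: -208996364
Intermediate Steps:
F(n, v) = 6 + n² (F(n, v) = n² + 6 = 6 + n²)
S = 88 (S = 32 + 8*(1*(6 + (-1)²)) = 32 + 8*(1*(6 + 1)) = 32 + 8*(1*7) = 32 + 8*7 = 32 + 56 = 88)
(-289*(1 + S)² + 28312) + (16111 + 10938)*(4033 - 11676) = (-289*(1 + 88)² + 28312) + (16111 + 10938)*(4033 - 11676) = (-289*89² + 28312) + 27049*(-7643) = (-289*7921 + 28312) - 206735507 = (-2289169 + 28312) - 206735507 = -2260857 - 206735507 = -208996364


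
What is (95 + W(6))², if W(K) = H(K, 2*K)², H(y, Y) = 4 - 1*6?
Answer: 9801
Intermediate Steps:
H(y, Y) = -2 (H(y, Y) = 4 - 6 = -2)
W(K) = 4 (W(K) = (-2)² = 4)
(95 + W(6))² = (95 + 4)² = 99² = 9801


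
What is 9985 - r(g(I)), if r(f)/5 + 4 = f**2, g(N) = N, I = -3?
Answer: 9960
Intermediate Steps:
r(f) = -20 + 5*f**2
9985 - r(g(I)) = 9985 - (-20 + 5*(-3)**2) = 9985 - (-20 + 5*9) = 9985 - (-20 + 45) = 9985 - 1*25 = 9985 - 25 = 9960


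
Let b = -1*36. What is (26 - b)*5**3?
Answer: 7750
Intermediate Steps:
b = -36
(26 - b)*5**3 = (26 - 1*(-36))*5**3 = (26 + 36)*125 = 62*125 = 7750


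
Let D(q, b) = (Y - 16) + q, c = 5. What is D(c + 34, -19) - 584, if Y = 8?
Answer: -553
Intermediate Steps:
D(q, b) = -8 + q (D(q, b) = (8 - 16) + q = -8 + q)
D(c + 34, -19) - 584 = (-8 + (5 + 34)) - 584 = (-8 + 39) - 584 = 31 - 584 = -553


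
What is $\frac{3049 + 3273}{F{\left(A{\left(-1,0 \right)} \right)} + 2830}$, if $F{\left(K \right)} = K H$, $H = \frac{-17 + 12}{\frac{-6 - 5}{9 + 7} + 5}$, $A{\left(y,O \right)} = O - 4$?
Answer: $\frac{218109}{97795} \approx 2.2303$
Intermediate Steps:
$A{\left(y,O \right)} = -4 + O$ ($A{\left(y,O \right)} = O - 4 = -4 + O$)
$H = - \frac{80}{69}$ ($H = - \frac{5}{- \frac{11}{16} + 5} = - \frac{5}{\frac{69}{16}} = \left(-5\right) \frac{16}{69} = - \frac{80}{69} \approx -1.1594$)
$F{\left(K \right)} = - \frac{80 K}{69}$ ($F{\left(K \right)} = K \left(- \frac{80}{69}\right) = - \frac{80 K}{69}$)
$\frac{3049 + 3273}{F{\left(A{\left(-1,0 \right)} \right)} + 2830} = \frac{3049 + 3273}{- \frac{80 \left(-4 + 0\right)}{69} + 2830} = \frac{6322}{\left(- \frac{80}{69}\right) \left(-4\right) + 2830} = \frac{6322}{\frac{320}{69} + 2830} = \frac{6322}{\frac{195590}{69}} = 6322 \cdot \frac{69}{195590} = \frac{218109}{97795}$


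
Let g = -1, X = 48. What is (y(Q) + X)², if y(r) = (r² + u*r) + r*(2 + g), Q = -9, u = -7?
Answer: 33489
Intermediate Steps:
y(r) = r² - 6*r (y(r) = (r² - 7*r) + r*(2 - 1) = (r² - 7*r) + r*1 = (r² - 7*r) + r = r² - 6*r)
(y(Q) + X)² = (-9*(-6 - 9) + 48)² = (-9*(-15) + 48)² = (135 + 48)² = 183² = 33489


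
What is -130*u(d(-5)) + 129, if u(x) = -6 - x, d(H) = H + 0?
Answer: 259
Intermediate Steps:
d(H) = H
-130*u(d(-5)) + 129 = -130*(-6 - 1*(-5)) + 129 = -130*(-6 + 5) + 129 = -130*(-1) + 129 = 130 + 129 = 259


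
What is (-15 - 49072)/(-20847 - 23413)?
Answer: 49087/44260 ≈ 1.1091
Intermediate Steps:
(-15 - 49072)/(-20847 - 23413) = -49087/(-44260) = -49087*(-1/44260) = 49087/44260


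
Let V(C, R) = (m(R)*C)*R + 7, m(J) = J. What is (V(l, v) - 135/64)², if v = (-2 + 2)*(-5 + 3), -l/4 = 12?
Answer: 97969/4096 ≈ 23.918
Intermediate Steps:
l = -48 (l = -4*12 = -48)
v = 0 (v = 0*(-2) = 0)
V(C, R) = 7 + C*R² (V(C, R) = (R*C)*R + 7 = (C*R)*R + 7 = C*R² + 7 = 7 + C*R²)
(V(l, v) - 135/64)² = ((7 - 48*0²) - 135/64)² = ((7 - 48*0) - 135*1/64)² = ((7 + 0) - 135/64)² = (7 - 135/64)² = (313/64)² = 97969/4096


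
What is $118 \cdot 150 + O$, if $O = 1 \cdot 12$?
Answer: $17712$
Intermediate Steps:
$O = 12$
$118 \cdot 150 + O = 118 \cdot 150 + 12 = 17700 + 12 = 17712$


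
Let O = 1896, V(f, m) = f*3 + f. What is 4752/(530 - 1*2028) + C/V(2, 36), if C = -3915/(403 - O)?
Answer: -25446609/8946056 ≈ -2.8445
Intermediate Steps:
V(f, m) = 4*f (V(f, m) = 3*f + f = 4*f)
C = 3915/1493 (C = -3915/(403 - 1*1896) = -3915/(403 - 1896) = -3915/(-1493) = -3915*(-1/1493) = 3915/1493 ≈ 2.6222)
4752/(530 - 1*2028) + C/V(2, 36) = 4752/(530 - 1*2028) + 3915/(1493*((4*2))) = 4752/(530 - 2028) + (3915/1493)/8 = 4752/(-1498) + (3915/1493)*(⅛) = 4752*(-1/1498) + 3915/11944 = -2376/749 + 3915/11944 = -25446609/8946056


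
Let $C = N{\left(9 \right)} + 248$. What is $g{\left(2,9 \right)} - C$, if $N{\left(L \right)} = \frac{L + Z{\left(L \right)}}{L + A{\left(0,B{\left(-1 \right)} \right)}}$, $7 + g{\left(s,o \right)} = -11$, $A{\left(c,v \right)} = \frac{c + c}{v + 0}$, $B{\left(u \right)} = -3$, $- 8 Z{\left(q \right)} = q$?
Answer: $- \frac{2135}{8} \approx -266.88$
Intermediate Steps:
$Z{\left(q \right)} = - \frac{q}{8}$
$A{\left(c,v \right)} = \frac{2 c}{v}$
$g{\left(s,o \right)} = -18$ ($g{\left(s,o \right)} = -7 - 11 = -18$)
$N{\left(L \right)} = \frac{7}{8}$ ($N{\left(L \right)} = \frac{L - \frac{L}{8}}{L + 2 \cdot 0 \frac{1}{-3}} = \frac{\frac{7}{8} L}{L + 2 \cdot 0 \left(- \frac{1}{3}\right)} = \frac{\frac{7}{8} L}{L + 0} = \frac{\frac{7}{8} L}{L} = \frac{7}{8}$)
$C = \frac{1991}{8}$ ($C = \frac{7}{8} + 248 = \frac{1991}{8} \approx 248.88$)
$g{\left(2,9 \right)} - C = -18 - \frac{1991}{8} = - \frac{2135}{8}$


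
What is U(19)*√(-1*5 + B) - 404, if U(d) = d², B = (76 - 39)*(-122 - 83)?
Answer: -404 + 361*I*√7590 ≈ -404.0 + 31451.0*I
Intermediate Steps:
B = -7585 (B = 37*(-205) = -7585)
U(19)*√(-1*5 + B) - 404 = 19²*√(-1*5 - 7585) - 404 = 361*√(-5 - 7585) - 404 = 361*√(-7590) - 404 = 361*(I*√7590) - 404 = 361*I*√7590 - 404 = -404 + 361*I*√7590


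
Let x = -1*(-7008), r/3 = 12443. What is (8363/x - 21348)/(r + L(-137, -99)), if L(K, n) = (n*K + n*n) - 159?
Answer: -149598421/424222272 ≈ -0.35264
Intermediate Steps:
r = 37329 (r = 3*12443 = 37329)
L(K, n) = -159 + n² + K*n (L(K, n) = (K*n + n²) - 159 = (n² + K*n) - 159 = -159 + n² + K*n)
x = 7008
(8363/x - 21348)/(r + L(-137, -99)) = (8363/7008 - 21348)/(37329 + (-159 + (-99)² - 137*(-99))) = (8363*(1/7008) - 21348)/(37329 + (-159 + 9801 + 13563)) = (8363/7008 - 21348)/(37329 + 23205) = -149598421/7008/60534 = -149598421/7008*1/60534 = -149598421/424222272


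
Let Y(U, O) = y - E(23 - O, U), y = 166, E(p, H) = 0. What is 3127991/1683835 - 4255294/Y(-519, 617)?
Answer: -3582346862992/139758305 ≈ -25632.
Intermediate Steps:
Y(U, O) = 166 (Y(U, O) = 166 - 1*0 = 166 + 0 = 166)
3127991/1683835 - 4255294/Y(-519, 617) = 3127991/1683835 - 4255294/166 = 3127991*(1/1683835) - 4255294*1/166 = 3127991/1683835 - 2127647/83 = -3582346862992/139758305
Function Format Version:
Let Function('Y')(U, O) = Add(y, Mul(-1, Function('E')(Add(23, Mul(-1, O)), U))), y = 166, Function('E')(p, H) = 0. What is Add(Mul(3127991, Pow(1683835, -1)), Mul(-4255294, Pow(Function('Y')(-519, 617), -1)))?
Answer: Rational(-3582346862992, 139758305) ≈ -25632.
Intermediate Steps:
Function('Y')(U, O) = 166 (Function('Y')(U, O) = Add(166, Mul(-1, 0)) = Add(166, 0) = 166)
Add(Mul(3127991, Pow(1683835, -1)), Mul(-4255294, Pow(Function('Y')(-519, 617), -1))) = Add(Mul(3127991, Pow(1683835, -1)), Mul(-4255294, Pow(166, -1))) = Add(Mul(3127991, Rational(1, 1683835)), Mul(-4255294, Rational(1, 166))) = Add(Rational(3127991, 1683835), Rational(-2127647, 83)) = Rational(-3582346862992, 139758305)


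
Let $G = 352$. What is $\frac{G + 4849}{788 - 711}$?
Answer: $\frac{743}{11} \approx 67.545$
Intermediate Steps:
$\frac{G + 4849}{788 - 711} = \frac{352 + 4849}{788 - 711} = \frac{5201}{77} = 5201 \cdot \frac{1}{77} = \frac{743}{11}$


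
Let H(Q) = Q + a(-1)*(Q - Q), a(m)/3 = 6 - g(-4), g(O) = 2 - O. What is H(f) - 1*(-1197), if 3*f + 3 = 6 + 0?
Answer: 1198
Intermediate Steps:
a(m) = 0 (a(m) = 3*(6 - (2 - 1*(-4))) = 3*(6 - (2 + 4)) = 3*(6 - 1*6) = 3*(6 - 6) = 3*0 = 0)
f = 1 (f = -1 + (6 + 0)/3 = -1 + (⅓)*6 = -1 + 2 = 1)
H(Q) = Q (H(Q) = Q + 0*(Q - Q) = Q + 0*0 = Q + 0 = Q)
H(f) - 1*(-1197) = 1 - 1*(-1197) = 1 + 1197 = 1198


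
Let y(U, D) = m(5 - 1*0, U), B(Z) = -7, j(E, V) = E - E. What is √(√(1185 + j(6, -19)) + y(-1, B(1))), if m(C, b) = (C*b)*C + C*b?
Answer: √(-30 + √1185) ≈ 2.1033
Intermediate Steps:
j(E, V) = 0
m(C, b) = C*b + b*C² (m(C, b) = b*C² + C*b = C*b + b*C²)
y(U, D) = 30*U (y(U, D) = (5 - 1*0)*U*(1 + (5 - 1*0)) = (5 + 0)*U*(1 + (5 + 0)) = 5*U*(1 + 5) = 5*U*6 = 30*U)
√(√(1185 + j(6, -19)) + y(-1, B(1))) = √(√(1185 + 0) + 30*(-1)) = √(√1185 - 30) = √(-30 + √1185)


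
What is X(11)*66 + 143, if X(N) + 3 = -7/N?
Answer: -97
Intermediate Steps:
X(N) = -3 - 7/N
X(11)*66 + 143 = (-3 - 7/11)*66 + 143 = -40/11*66 + 143 = -240 + 143 = -97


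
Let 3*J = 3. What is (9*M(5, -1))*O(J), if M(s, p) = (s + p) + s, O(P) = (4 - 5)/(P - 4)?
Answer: 27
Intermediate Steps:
J = 1 (J = (⅓)*3 = 1)
O(P) = -1/(-4 + P)
M(s, p) = p + 2*s (M(s, p) = (p + s) + s = p + 2*s)
(9*M(5, -1))*O(J) = (9*(-1 + 2*5))*(-1/(-4 + 1)) = (9*(-1 + 10))*(-1/(-3)) = (9*9)*(-1*(-⅓)) = 81*(⅓) = 27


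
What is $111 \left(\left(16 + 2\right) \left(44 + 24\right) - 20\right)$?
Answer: $133644$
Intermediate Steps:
$111 \left(\left(16 + 2\right) \left(44 + 24\right) - 20\right) = 111 \left(18 \cdot 68 - 20\right) = 111 \left(1224 - 20\right) = 111 \cdot 1204 = 133644$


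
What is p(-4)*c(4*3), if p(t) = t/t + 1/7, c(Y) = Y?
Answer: 96/7 ≈ 13.714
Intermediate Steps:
p(t) = 8/7 (p(t) = 1 + 1*(1/7) = 1 + 1/7 = 8/7)
p(-4)*c(4*3) = 8*(4*3)/7 = (8/7)*12 = 96/7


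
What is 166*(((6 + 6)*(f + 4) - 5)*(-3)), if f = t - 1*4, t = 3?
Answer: -15438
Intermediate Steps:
f = -1 (f = 3 - 1*4 = 3 - 4 = -1)
166*(((6 + 6)*(f + 4) - 5)*(-3)) = 166*(((6 + 6)*(-1 + 4) - 5)*(-3)) = 166*((12*3 - 5)*(-3)) = 166*((36 - 5)*(-3)) = 166*(31*(-3)) = 166*(-93) = -15438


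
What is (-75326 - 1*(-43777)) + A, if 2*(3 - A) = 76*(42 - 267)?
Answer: -22996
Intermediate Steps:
A = 8553 (A = 3 - 38*(42 - 267) = 3 - 38*(-225) = 3 - 1/2*(-17100) = 3 + 8550 = 8553)
(-75326 - 1*(-43777)) + A = (-75326 - 1*(-43777)) + 8553 = (-75326 + 43777) + 8553 = -31549 + 8553 = -22996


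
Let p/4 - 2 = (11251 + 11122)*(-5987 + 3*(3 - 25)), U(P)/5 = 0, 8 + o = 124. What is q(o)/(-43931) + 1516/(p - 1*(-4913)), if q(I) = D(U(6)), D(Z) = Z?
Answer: -1516/541690155 ≈ -2.7986e-6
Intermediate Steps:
o = 116 (o = -8 + 124 = 116)
U(P) = 0 (U(P) = 5*0 = 0)
q(I) = 0
p = -541695068 (p = 8 + 4*((11251 + 11122)*(-5987 + 3*(3 - 25))) = 8 + 4*(22373*(-5987 + 3*(-22))) = 8 + 4*(22373*(-5987 - 66)) = 8 + 4*(22373*(-6053)) = 8 + 4*(-135423769) = 8 - 541695076 = -541695068)
q(o)/(-43931) + 1516/(p - 1*(-4913)) = 0/(-43931) + 1516/(-541695068 - 1*(-4913)) = 0*(-1/43931) + 1516/(-541695068 + 4913) = 0 + 1516/(-541690155) = 0 + 1516*(-1/541690155) = 0 - 1516/541690155 = -1516/541690155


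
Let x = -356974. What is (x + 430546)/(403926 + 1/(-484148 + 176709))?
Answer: 22618902108/124182605513 ≈ 0.18214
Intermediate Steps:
(x + 430546)/(403926 + 1/(-484148 + 176709)) = (-356974 + 430546)/(403926 + 1/(-484148 + 176709)) = 73572/(403926 + 1/(-307439)) = 73572/(403926 - 1/307439) = 73572/(124182605513/307439) = 73572*(307439/124182605513) = 22618902108/124182605513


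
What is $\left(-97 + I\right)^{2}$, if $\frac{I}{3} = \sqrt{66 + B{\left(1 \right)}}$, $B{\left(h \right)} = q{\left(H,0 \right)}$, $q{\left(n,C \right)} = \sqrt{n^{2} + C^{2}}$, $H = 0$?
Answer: $10003 - 582 \sqrt{66} \approx 5274.8$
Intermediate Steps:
$q{\left(n,C \right)} = \sqrt{C^{2} + n^{2}}$
$B{\left(h \right)} = 0$ ($B{\left(h \right)} = \sqrt{0^{2} + 0^{2}} = \sqrt{0 + 0} = \sqrt{0} = 0$)
$I = 3 \sqrt{66}$ ($I = 3 \sqrt{66 + 0} = 3 \sqrt{66} \approx 24.372$)
$\left(-97 + I\right)^{2} = \left(-97 + 3 \sqrt{66}\right)^{2}$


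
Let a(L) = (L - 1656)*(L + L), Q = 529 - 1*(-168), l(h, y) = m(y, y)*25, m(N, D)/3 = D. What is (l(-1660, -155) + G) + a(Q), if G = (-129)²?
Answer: -1331830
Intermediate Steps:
m(N, D) = 3*D
l(h, y) = 75*y (l(h, y) = (3*y)*25 = 75*y)
Q = 697 (Q = 529 + 168 = 697)
G = 16641
a(L) = 2*L*(-1656 + L) (a(L) = (-1656 + L)*(2*L) = 2*L*(-1656 + L))
(l(-1660, -155) + G) + a(Q) = (75*(-155) + 16641) + 2*697*(-1656 + 697) = (-11625 + 16641) + 2*697*(-959) = 5016 - 1336846 = -1331830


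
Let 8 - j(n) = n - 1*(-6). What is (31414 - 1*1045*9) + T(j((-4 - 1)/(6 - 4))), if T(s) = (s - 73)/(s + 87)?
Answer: 4027510/183 ≈ 22008.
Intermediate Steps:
j(n) = 2 - n (j(n) = 8 - (n - 1*(-6)) = 8 - (n + 6) = 8 - (6 + n) = 8 + (-6 - n) = 2 - n)
T(s) = (-73 + s)/(87 + s)
(31414 - 1*1045*9) + T(j((-4 - 1)/(6 - 4))) = (31414 - 1*1045*9) + (-73 + (2 - (-4 - 1)/(6 - 4)))/(87 + (2 - (-4 - 1)/(6 - 4))) = (31414 - 1045*9) + (-73 + (2 - (-5)/2))/(87 + (2 - (-5)/2)) = (31414 - 9405) + (-73 + (2 - (-5)/2))/(87 + (2 - (-5)/2)) = 22009 + (-73 + (2 - 1*(-5/2)))/(87 + (2 - 1*(-5/2))) = 22009 + (-73 + (2 + 5/2))/(87 + (2 + 5/2)) = 22009 + (-73 + 9/2)/(87 + 9/2) = 22009 - 137/2/(183/2) = 22009 + (2/183)*(-137/2) = 22009 - 137/183 = 4027510/183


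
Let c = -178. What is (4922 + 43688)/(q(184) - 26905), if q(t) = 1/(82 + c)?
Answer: -4666560/2582881 ≈ -1.8067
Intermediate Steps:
q(t) = -1/96 (q(t) = 1/(82 - 178) = 1/(-96) = -1/96)
(4922 + 43688)/(q(184) - 26905) = (4922 + 43688)/(-1/96 - 26905) = 48610/(-2582881/96) = 48610*(-96/2582881) = -4666560/2582881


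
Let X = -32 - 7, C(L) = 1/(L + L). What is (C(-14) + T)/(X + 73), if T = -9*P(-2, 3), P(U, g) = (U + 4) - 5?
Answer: 755/952 ≈ 0.79307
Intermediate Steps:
P(U, g) = -1 + U (P(U, g) = (4 + U) - 5 = -1 + U)
C(L) = 1/(2*L)
X = -39
T = 27 (T = -9*(-1 - 2) = -9*(-3) = 27)
(C(-14) + T)/(X + 73) = ((½)/(-14) + 27)/(-39 + 73) = ((½)*(-1/14) + 27)/34 = (-1/28 + 27)/34 = (1/34)*(755/28) = 755/952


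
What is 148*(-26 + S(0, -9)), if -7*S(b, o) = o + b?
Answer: -25604/7 ≈ -3657.7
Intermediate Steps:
S(b, o) = -b/7 - o/7 (S(b, o) = -(o + b)/7 = -(b + o)/7 = -b/7 - o/7)
148*(-26 + S(0, -9)) = 148*(-26 + (-⅐*0 - ⅐*(-9))) = 148*(-26 + (0 + 9/7)) = 148*(-26 + 9/7) = 148*(-173/7) = -25604/7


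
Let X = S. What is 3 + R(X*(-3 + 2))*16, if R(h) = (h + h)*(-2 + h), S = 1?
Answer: 99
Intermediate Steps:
X = 1
R(h) = 2*h*(-2 + h) (R(h) = (2*h)*(-2 + h) = 2*h*(-2 + h))
3 + R(X*(-3 + 2))*16 = 3 + (2*(1*(-3 + 2))*(-2 + 1*(-3 + 2)))*16 = 3 + (2*(1*(-1))*(-2 + 1*(-1)))*16 = 3 + (2*(-1)*(-2 - 1))*16 = 3 + (2*(-1)*(-3))*16 = 3 + 6*16 = 3 + 96 = 99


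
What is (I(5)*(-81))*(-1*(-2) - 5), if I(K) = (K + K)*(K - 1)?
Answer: 9720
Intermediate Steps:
I(K) = 2*K*(-1 + K) (I(K) = (2*K)*(-1 + K) = 2*K*(-1 + K))
(I(5)*(-81))*(-1*(-2) - 5) = ((2*5*(-1 + 5))*(-81))*(-1*(-2) - 5) = ((2*5*4)*(-81))*(2 - 5) = (40*(-81))*(-3) = -3240*(-3) = 9720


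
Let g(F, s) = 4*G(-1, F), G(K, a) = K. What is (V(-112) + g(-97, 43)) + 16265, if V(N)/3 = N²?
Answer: 53893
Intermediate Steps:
g(F, s) = -4 (g(F, s) = 4*(-1) = -4)
V(N) = 3*N²
(V(-112) + g(-97, 43)) + 16265 = (3*(-112)² - 4) + 16265 = (3*12544 - 4) + 16265 = (37632 - 4) + 16265 = 37628 + 16265 = 53893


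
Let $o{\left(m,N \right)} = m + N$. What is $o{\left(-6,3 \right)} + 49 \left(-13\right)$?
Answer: $-640$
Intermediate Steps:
$o{\left(m,N \right)} = N + m$
$o{\left(-6,3 \right)} + 49 \left(-13\right) = \left(3 - 6\right) + 49 \left(-13\right) = -3 - 637 = -640$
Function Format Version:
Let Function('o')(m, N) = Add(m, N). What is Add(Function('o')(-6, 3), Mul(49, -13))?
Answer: -640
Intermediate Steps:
Function('o')(m, N) = Add(N, m)
Add(Function('o')(-6, 3), Mul(49, -13)) = Add(Add(3, -6), Mul(49, -13)) = Add(-3, -637) = -640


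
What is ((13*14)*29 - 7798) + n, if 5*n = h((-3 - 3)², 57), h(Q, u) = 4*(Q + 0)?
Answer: -12456/5 ≈ -2491.2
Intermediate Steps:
h(Q, u) = 4*Q
n = 144/5 (n = (4*(-3 - 3)²)/5 = (4*(-6)²)/5 = (4*36)/5 = (⅕)*144 = 144/5 ≈ 28.800)
((13*14)*29 - 7798) + n = ((13*14)*29 - 7798) + 144/5 = (182*29 - 7798) + 144/5 = (5278 - 7798) + 144/5 = -2520 + 144/5 = -12456/5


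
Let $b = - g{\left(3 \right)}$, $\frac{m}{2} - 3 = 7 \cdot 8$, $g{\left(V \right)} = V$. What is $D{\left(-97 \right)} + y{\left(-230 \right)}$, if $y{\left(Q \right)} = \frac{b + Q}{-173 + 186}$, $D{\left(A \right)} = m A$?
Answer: $- \frac{149031}{13} \approx -11464.0$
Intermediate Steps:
$m = 118$ ($m = 6 + 2 \cdot 7 \cdot 8 = 6 + 2 \cdot 56 = 6 + 112 = 118$)
$D{\left(A \right)} = 118 A$
$b = -3$ ($b = \left(-1\right) 3 = -3$)
$y{\left(Q \right)} = - \frac{3}{13} + \frac{Q}{13}$ ($y{\left(Q \right)} = \frac{-3 + Q}{-173 + 186} = \frac{-3 + Q}{13} = \left(-3 + Q\right) \frac{1}{13} = - \frac{3}{13} + \frac{Q}{13}$)
$D{\left(-97 \right)} + y{\left(-230 \right)} = 118 \left(-97\right) + \left(- \frac{3}{13} + \frac{1}{13} \left(-230\right)\right) = -11446 - \frac{233}{13} = - \frac{149031}{13}$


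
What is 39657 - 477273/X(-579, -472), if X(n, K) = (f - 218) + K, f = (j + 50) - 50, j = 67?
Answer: 25183584/623 ≈ 40423.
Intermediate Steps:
f = 67 (f = (67 + 50) - 50 = 117 - 50 = 67)
X(n, K) = -151 + K (X(n, K) = (67 - 218) + K = -151 + K)
39657 - 477273/X(-579, -472) = 39657 - 477273/(-151 - 472) = 39657 - 477273/(-623) = 39657 - 477273*(-1/623) = 39657 + 477273/623 = 25183584/623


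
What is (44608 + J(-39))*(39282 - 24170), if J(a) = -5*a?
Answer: 677062936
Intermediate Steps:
(44608 + J(-39))*(39282 - 24170) = (44608 - 5*(-39))*(39282 - 24170) = (44608 + 195)*15112 = 44803*15112 = 677062936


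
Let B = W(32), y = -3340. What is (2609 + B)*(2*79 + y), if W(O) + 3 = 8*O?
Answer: -9106884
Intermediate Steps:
W(O) = -3 + 8*O
B = 253 (B = -3 + 8*32 = -3 + 256 = 253)
(2609 + B)*(2*79 + y) = (2609 + 253)*(2*79 - 3340) = 2862*(158 - 3340) = 2862*(-3182) = -9106884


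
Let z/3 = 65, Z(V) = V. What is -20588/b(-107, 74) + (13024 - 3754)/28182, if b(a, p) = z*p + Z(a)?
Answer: -74572801/67275131 ≈ -1.1085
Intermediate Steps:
z = 195 (z = 3*65 = 195)
b(a, p) = a + 195*p (b(a, p) = 195*p + a = a + 195*p)
-20588/b(-107, 74) + (13024 - 3754)/28182 = -20588/(-107 + 195*74) + (13024 - 3754)/28182 = -20588/(-107 + 14430) + 9270*(1/28182) = -20588/14323 + 1545/4697 = -74572801/67275131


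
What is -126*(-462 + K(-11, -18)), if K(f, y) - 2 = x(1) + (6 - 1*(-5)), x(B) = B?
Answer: 56448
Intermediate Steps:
K(f, y) = 14 (K(f, y) = 2 + (1 + (6 - 1*(-5))) = 2 + (1 + (6 + 5)) = 2 + (1 + 11) = 2 + 12 = 14)
-126*(-462 + K(-11, -18)) = -126*(-462 + 14) = -126*(-448) = 56448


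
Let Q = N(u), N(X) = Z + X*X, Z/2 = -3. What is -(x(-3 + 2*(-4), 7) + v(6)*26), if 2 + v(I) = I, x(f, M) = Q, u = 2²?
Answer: -114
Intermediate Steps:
Z = -6 (Z = 2*(-3) = -6)
u = 4
N(X) = -6 + X² (N(X) = -6 + X*X = -6 + X²)
Q = 10 (Q = -6 + 4² = -6 + 16 = 10)
x(f, M) = 10
v(I) = -2 + I
-(x(-3 + 2*(-4), 7) + v(6)*26) = -(10 + (-2 + 6)*26) = -(10 + 4*26) = -(10 + 104) = -1*114 = -114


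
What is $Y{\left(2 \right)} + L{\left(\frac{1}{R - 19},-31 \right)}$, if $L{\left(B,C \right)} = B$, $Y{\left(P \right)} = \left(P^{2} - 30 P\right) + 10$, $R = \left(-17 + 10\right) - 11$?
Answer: $- \frac{1703}{37} \approx -46.027$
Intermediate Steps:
$R = -18$ ($R = -7 - 11 = -18$)
$Y{\left(P \right)} = 10 + P^{2} - 30 P$
$Y{\left(2 \right)} + L{\left(\frac{1}{R - 19},-31 \right)} = \left(10 + 2^{2} - 60\right) + \frac{1}{-18 - 19} = \left(10 + 4 - 60\right) + \frac{1}{-37} = -46 - \frac{1}{37} = - \frac{1703}{37}$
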